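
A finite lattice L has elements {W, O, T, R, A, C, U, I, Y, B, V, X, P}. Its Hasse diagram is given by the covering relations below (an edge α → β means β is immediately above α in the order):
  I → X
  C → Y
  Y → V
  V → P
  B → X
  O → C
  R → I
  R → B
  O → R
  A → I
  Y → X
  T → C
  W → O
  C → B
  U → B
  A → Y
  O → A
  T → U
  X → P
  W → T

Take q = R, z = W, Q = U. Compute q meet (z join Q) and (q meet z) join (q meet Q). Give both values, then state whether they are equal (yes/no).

W; W; yes

z join Q = U, so q meet (z join Q) = R meet U = W.
q meet z = W and q meet Q = W, so (q meet z) join (q meet Q) = W join W = W.
Equal: yes.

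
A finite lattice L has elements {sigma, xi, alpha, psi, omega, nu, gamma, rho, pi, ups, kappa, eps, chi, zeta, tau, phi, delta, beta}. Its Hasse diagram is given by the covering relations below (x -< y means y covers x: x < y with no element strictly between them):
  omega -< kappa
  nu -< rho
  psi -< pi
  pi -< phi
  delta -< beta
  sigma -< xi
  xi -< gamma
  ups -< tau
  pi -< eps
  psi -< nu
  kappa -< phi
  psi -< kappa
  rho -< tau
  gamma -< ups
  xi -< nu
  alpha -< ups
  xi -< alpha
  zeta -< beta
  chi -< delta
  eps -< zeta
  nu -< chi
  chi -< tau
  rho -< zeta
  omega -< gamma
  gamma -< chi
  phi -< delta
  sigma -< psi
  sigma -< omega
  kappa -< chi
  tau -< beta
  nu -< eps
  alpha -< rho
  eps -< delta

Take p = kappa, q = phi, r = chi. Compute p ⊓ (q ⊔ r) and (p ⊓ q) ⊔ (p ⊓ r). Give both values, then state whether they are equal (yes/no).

q ⊔ r = delta, so p ⊓ (q ⊔ r) = kappa ⊓ delta = kappa.
p ⊓ q = kappa and p ⊓ r = kappa, so (p ⊓ q) ⊔ (p ⊓ r) = kappa ⊔ kappa = kappa.
Equal: yes.

kappa; kappa; yes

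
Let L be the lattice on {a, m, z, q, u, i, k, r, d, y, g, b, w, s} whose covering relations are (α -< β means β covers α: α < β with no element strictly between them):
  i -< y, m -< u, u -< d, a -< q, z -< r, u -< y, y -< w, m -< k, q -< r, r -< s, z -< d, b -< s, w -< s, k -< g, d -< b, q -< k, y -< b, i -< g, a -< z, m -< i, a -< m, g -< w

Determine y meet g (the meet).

i

Common lower bounds of {y, g}: a, i, m.
The greatest among these is i.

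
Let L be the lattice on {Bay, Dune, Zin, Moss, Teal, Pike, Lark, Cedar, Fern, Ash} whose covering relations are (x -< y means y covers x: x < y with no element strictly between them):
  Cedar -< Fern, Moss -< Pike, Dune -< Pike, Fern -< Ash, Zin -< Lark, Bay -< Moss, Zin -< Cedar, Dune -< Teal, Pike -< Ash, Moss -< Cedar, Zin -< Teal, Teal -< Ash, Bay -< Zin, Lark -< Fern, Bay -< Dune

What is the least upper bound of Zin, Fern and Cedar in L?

Fern

Common upper bounds of {Zin, Fern, Cedar}: Ash, Fern.
The least among these is Fern.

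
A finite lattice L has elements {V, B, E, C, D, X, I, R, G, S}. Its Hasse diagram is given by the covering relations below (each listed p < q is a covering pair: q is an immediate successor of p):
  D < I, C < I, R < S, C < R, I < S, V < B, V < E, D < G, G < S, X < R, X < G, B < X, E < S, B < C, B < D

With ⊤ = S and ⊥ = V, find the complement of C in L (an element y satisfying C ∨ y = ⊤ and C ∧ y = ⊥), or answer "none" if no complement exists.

E

Need y with C ∨ y = S and C ∧ y = V.
Checking each element gives: E.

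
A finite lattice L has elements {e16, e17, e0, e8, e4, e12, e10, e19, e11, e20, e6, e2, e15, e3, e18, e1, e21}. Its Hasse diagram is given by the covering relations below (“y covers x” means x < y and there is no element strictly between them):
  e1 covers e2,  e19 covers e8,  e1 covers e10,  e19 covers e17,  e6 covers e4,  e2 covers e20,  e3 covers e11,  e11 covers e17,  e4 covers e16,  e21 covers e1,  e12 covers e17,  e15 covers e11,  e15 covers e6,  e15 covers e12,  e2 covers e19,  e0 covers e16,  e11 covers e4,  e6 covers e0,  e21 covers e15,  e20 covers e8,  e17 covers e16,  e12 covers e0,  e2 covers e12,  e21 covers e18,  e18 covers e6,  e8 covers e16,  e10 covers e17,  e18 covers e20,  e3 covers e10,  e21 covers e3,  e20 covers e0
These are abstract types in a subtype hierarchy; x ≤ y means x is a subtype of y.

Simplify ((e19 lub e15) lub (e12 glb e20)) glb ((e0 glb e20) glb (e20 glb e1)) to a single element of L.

e19 ∨ e15 = e21
e12 ∧ e20 = e0
e21 ∨ e0 = e21
e0 ∧ e20 = e0
e20 ∧ e1 = e20
e0 ∧ e20 = e0
e21 ∧ e0 = e0

e0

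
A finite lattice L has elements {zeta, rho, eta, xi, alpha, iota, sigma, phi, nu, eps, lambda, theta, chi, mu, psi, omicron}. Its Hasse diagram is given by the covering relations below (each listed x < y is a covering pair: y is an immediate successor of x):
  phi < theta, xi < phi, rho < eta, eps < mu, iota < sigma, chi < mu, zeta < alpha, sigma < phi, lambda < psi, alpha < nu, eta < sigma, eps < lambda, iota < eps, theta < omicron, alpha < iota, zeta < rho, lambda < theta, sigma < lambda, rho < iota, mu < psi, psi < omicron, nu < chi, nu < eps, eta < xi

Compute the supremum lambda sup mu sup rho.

Common upper bounds of {lambda, mu, rho}: omicron, psi.
The least among these is psi.

psi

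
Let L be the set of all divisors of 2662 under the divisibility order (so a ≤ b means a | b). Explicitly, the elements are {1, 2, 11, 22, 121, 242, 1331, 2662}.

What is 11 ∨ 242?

Common upper bounds of {11, 242}: 242, 2662.
The least among these is 242.

242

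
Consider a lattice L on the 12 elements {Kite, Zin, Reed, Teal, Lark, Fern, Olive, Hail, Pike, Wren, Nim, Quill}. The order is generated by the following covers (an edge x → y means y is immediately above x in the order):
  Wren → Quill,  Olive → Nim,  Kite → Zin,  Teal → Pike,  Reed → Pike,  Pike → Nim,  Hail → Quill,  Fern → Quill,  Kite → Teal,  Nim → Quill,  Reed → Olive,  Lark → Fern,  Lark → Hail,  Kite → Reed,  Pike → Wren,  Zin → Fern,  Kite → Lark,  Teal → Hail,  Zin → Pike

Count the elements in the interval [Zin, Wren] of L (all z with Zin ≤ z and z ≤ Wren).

3

The interval [Zin, Wren] = {Pike, Wren, Zin}, which has 3 elements.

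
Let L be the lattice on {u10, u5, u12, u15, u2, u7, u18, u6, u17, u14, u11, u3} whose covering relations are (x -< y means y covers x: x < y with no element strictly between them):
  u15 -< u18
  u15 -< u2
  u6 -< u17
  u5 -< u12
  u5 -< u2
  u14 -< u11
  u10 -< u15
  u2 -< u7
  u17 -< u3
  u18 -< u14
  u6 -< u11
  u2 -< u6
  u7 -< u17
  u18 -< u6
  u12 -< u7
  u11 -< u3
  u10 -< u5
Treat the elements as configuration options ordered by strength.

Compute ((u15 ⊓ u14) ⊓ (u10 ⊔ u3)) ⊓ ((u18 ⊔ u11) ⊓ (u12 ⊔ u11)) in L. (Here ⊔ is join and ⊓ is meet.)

u15 ∧ u14 = u15
u10 ∨ u3 = u3
u15 ∧ u3 = u15
u18 ∨ u11 = u11
u12 ∨ u11 = u3
u11 ∧ u3 = u11
u15 ∧ u11 = u15

u15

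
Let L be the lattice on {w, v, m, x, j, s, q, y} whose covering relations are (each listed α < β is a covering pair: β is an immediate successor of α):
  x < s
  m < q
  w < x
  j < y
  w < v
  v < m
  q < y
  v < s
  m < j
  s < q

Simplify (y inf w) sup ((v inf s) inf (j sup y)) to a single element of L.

v

y ∧ w = w
v ∧ s = v
j ∨ y = y
v ∧ y = v
w ∨ v = v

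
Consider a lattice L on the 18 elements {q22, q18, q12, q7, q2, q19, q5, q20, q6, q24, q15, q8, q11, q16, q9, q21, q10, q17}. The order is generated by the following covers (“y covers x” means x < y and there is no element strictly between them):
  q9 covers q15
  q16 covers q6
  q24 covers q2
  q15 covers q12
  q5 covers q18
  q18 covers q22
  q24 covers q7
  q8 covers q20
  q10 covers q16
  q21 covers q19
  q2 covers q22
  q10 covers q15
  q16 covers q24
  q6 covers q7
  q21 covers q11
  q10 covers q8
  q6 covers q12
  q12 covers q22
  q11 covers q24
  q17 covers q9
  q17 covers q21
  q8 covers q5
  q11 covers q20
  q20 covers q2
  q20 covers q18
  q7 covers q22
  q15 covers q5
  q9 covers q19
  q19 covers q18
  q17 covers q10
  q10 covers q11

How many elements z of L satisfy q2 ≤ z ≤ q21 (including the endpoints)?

The interval [q2, q21] = {q11, q2, q20, q21, q24}, which has 5 elements.

5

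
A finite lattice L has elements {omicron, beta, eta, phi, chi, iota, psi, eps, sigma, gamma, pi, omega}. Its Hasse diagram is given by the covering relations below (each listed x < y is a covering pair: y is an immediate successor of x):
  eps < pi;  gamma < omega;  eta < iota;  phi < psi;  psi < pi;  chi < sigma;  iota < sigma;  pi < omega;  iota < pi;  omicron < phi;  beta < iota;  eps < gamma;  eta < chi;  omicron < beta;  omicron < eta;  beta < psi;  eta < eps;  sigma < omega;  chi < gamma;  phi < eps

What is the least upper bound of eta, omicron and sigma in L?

Common upper bounds of {eta, omicron, sigma}: omega, sigma.
The least among these is sigma.

sigma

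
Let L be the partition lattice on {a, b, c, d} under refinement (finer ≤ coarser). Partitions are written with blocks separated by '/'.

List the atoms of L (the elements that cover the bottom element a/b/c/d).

a/b/cd, a/bc/d, a/bd/c, ab/c/d, ac/b/d, ad/b/c

The atoms are exactly the elements that cover a/b/c/d: a/b/cd, a/bc/d, a/bd/c, ab/c/d, ac/b/d, ad/b/c.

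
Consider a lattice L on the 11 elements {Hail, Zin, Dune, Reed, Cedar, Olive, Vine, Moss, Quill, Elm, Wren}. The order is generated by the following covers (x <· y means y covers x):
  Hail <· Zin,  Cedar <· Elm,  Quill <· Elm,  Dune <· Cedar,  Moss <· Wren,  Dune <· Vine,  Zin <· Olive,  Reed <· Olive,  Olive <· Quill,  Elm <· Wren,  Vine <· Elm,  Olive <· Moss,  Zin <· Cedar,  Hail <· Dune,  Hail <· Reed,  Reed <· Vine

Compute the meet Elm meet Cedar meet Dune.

Common lower bounds of {Elm, Cedar, Dune}: Dune, Hail.
The greatest among these is Dune.

Dune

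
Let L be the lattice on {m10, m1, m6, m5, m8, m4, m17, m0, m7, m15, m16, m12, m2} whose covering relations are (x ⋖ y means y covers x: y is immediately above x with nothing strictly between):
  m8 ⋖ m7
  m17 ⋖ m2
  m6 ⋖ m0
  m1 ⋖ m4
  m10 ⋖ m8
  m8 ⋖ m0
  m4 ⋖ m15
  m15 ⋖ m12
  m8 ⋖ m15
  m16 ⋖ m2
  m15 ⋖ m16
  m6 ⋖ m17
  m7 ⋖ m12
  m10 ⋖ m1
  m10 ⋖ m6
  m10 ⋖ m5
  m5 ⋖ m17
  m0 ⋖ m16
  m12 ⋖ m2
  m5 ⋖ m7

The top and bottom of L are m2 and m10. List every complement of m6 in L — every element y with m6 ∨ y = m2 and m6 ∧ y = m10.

Need y with m6 ∨ y = m2 and m6 ∧ y = m10.
Checking each element gives: m12, m7.

m12, m7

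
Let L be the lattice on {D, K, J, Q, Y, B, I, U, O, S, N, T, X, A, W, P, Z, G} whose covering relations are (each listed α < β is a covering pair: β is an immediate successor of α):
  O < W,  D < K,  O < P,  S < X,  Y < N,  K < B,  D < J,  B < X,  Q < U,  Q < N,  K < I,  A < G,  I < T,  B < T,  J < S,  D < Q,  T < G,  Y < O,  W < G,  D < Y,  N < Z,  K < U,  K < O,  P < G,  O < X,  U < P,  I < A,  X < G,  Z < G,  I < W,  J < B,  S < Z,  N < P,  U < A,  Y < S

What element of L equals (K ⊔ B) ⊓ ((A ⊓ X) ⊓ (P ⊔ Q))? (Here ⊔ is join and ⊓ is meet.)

K ∨ B = B
A ∧ X = K
P ∨ Q = P
K ∧ P = K
B ∧ K = K

K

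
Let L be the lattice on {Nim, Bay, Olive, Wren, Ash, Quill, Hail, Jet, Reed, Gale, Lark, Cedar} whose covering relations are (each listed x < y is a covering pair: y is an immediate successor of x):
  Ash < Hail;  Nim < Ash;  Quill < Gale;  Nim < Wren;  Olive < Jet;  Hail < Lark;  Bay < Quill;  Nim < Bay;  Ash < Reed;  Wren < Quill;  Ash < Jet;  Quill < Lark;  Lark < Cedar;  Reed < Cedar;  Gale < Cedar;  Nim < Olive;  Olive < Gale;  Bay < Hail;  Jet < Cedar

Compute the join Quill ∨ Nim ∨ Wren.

Quill

Common upper bounds of {Quill, Nim, Wren}: Cedar, Gale, Lark, Quill.
The least among these is Quill.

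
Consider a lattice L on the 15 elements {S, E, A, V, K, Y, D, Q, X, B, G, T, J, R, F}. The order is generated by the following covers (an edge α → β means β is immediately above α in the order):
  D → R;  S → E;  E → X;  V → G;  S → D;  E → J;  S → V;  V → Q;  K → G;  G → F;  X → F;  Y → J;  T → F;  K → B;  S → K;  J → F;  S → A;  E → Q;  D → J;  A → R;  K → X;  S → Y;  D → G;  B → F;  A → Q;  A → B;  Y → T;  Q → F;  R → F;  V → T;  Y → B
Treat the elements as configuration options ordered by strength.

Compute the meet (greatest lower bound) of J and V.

S

Common lower bounds of {J, V}: S.
The greatest among these is S.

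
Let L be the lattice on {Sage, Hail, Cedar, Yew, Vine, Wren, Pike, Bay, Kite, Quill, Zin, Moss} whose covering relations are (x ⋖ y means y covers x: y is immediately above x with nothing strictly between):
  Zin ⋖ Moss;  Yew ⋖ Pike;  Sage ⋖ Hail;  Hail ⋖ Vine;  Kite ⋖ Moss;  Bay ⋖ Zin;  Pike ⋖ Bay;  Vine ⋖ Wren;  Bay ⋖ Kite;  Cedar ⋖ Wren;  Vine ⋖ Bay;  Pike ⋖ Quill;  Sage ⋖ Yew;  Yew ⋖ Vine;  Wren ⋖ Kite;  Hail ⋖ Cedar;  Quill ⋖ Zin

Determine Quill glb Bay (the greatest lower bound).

Pike

Common lower bounds of {Quill, Bay}: Pike, Sage, Yew.
The greatest among these is Pike.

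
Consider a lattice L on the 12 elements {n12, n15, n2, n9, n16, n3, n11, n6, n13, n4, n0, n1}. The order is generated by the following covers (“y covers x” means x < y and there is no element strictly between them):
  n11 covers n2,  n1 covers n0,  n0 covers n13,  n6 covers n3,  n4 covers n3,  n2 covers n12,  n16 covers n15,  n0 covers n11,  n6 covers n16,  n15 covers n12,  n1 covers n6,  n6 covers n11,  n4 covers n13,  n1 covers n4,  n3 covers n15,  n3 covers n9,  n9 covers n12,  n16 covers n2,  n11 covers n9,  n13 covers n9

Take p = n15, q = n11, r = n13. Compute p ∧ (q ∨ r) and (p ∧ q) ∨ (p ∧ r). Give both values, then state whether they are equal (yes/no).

q ∨ r = n0, so p ∧ (q ∨ r) = n15 ∧ n0 = n12.
p ∧ q = n12 and p ∧ r = n12, so (p ∧ q) ∨ (p ∧ r) = n12 ∨ n12 = n12.
Equal: yes.

n12; n12; yes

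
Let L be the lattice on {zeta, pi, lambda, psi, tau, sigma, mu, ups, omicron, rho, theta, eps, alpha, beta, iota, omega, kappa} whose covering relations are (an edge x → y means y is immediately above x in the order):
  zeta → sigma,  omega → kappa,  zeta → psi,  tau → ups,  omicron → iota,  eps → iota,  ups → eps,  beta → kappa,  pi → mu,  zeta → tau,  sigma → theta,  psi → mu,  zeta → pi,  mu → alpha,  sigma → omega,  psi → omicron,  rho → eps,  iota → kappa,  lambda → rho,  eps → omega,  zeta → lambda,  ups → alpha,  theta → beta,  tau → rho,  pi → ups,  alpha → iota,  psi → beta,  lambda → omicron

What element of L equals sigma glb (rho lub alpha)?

zeta

rho ∨ alpha = iota
sigma ∧ iota = zeta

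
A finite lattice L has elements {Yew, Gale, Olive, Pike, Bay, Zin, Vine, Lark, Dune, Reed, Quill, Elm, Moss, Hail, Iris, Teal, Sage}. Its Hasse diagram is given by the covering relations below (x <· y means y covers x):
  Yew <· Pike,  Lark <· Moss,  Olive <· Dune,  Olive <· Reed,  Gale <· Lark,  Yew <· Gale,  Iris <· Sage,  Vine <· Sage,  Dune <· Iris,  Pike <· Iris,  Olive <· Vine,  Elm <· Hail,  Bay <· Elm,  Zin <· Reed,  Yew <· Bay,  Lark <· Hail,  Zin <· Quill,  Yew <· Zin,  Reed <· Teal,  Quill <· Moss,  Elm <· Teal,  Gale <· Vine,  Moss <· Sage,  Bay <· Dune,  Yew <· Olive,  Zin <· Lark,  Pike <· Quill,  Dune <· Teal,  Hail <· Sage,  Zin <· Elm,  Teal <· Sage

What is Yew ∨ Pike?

Common upper bounds of {Yew, Pike}: Iris, Moss, Pike, Quill, Sage.
The least among these is Pike.

Pike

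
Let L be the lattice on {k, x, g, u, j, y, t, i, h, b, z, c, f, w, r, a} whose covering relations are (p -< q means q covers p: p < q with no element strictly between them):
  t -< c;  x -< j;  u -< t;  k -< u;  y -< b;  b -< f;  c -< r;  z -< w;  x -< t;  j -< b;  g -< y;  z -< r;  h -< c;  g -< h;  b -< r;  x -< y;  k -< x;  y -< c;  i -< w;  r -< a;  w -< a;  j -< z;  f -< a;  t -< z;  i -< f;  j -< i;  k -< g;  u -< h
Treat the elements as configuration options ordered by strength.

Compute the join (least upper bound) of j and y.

b

Common upper bounds of {j, y}: a, b, f, r.
The least among these is b.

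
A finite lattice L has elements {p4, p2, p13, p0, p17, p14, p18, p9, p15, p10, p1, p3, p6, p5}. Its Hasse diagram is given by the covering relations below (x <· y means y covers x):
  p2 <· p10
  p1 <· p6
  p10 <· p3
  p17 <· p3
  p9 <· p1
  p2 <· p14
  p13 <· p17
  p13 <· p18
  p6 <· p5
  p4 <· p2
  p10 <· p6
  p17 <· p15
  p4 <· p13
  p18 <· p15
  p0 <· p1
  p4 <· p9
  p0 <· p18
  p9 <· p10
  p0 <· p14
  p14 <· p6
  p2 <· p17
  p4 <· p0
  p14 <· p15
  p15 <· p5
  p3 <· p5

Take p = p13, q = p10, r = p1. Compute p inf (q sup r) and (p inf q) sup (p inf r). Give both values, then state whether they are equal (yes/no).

q sup r = p6, so p inf (q sup r) = p13 inf p6 = p4.
p inf q = p4 and p inf r = p4, so (p inf q) sup (p inf r) = p4 sup p4 = p4.
Equal: yes.

p4; p4; yes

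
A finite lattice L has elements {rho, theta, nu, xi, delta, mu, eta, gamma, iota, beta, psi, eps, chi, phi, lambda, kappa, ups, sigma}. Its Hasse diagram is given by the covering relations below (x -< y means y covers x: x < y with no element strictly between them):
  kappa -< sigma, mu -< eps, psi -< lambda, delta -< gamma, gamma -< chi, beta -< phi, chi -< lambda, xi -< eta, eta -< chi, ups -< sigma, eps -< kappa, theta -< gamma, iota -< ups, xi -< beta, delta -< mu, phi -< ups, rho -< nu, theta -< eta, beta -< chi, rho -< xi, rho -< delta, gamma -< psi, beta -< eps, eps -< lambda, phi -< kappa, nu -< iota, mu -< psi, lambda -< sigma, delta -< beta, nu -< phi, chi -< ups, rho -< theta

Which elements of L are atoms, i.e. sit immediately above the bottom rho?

delta, nu, theta, xi

The atoms are exactly the elements that cover rho: delta, nu, theta, xi.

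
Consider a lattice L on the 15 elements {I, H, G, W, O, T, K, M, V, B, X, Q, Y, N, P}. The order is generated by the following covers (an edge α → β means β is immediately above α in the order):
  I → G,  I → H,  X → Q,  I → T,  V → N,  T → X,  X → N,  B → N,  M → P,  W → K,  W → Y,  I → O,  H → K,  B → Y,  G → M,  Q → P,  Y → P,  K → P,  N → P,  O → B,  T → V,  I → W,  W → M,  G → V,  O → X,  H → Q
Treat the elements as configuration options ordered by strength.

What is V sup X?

Common upper bounds of {V, X}: N, P.
The least among these is N.

N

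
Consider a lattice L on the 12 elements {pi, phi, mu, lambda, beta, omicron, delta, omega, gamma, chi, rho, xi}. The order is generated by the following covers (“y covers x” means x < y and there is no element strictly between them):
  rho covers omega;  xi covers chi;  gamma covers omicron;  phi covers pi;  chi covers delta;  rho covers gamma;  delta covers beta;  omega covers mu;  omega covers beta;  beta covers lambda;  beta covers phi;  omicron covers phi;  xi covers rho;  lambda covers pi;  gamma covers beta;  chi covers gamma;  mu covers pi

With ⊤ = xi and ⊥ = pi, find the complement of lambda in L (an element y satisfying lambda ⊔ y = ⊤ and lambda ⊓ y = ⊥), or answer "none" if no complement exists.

For every candidate y, either lambda ∨ y ≠ xi or lambda ∧ y ≠ pi; no complement exists.

none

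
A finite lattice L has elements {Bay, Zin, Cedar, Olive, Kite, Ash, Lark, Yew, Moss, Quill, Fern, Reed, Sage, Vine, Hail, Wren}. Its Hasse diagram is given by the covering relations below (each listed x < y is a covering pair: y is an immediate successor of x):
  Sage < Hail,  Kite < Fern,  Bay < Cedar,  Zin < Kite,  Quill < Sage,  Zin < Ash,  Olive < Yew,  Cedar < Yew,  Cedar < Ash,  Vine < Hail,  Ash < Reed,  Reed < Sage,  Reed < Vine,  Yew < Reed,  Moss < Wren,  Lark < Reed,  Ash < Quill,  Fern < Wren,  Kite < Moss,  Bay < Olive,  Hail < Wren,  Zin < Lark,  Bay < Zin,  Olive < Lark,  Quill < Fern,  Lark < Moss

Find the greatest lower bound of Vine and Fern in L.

Ash

Common lower bounds of {Vine, Fern}: Ash, Bay, Cedar, Zin.
The greatest among these is Ash.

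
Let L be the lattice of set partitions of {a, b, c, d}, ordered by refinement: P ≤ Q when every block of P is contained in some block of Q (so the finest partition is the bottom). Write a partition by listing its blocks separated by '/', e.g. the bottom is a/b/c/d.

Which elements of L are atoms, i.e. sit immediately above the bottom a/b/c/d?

The atoms are exactly the elements that cover a/b/c/d: a/b/cd, a/bc/d, a/bd/c, ab/c/d, ac/b/d, ad/b/c.

a/b/cd, a/bc/d, a/bd/c, ab/c/d, ac/b/d, ad/b/c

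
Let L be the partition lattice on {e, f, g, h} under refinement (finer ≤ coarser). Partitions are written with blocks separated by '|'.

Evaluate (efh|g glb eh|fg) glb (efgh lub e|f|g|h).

eh|f|g

efh|g ∧ eh|fg = eh|f|g
efgh ∨ e|f|g|h = efgh
eh|f|g ∧ efgh = eh|f|g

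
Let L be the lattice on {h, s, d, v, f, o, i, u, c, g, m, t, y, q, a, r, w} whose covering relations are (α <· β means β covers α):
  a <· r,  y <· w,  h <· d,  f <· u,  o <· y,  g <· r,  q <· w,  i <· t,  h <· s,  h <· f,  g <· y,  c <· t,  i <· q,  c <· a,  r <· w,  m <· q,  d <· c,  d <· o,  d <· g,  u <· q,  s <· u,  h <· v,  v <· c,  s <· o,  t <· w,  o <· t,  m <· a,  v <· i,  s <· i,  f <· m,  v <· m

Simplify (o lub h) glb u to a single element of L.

o ∨ h = o
o ∧ u = s

s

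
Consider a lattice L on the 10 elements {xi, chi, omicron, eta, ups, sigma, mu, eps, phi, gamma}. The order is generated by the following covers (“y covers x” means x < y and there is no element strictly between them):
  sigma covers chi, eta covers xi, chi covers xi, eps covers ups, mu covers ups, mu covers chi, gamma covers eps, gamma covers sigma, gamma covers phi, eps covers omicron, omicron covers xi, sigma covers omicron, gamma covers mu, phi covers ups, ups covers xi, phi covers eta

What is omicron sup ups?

eps

Common upper bounds of {omicron, ups}: eps, gamma.
The least among these is eps.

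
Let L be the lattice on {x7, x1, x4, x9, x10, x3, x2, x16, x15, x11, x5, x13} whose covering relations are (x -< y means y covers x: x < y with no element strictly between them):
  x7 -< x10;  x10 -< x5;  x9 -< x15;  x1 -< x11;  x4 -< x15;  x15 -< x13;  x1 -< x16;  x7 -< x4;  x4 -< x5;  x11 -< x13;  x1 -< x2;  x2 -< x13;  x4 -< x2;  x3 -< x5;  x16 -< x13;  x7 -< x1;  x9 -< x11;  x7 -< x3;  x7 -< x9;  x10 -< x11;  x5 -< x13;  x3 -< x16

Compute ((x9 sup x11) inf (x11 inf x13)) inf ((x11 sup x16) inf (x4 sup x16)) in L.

x9 ∨ x11 = x11
x11 ∧ x13 = x11
x11 ∧ x11 = x11
x11 ∨ x16 = x13
x4 ∨ x16 = x13
x13 ∧ x13 = x13
x11 ∧ x13 = x11

x11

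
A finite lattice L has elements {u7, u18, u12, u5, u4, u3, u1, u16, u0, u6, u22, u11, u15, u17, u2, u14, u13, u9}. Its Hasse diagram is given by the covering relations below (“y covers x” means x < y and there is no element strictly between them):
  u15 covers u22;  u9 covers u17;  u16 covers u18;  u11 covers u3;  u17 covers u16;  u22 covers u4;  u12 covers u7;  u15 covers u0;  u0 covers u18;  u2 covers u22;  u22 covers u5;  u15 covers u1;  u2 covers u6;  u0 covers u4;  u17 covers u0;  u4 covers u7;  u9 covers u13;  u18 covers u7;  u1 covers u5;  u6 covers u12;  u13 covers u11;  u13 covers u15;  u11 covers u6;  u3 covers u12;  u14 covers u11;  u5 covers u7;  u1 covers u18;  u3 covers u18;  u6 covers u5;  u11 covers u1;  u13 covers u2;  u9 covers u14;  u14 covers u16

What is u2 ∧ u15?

Common lower bounds of {u2, u15}: u22, u4, u5, u7.
The greatest among these is u22.

u22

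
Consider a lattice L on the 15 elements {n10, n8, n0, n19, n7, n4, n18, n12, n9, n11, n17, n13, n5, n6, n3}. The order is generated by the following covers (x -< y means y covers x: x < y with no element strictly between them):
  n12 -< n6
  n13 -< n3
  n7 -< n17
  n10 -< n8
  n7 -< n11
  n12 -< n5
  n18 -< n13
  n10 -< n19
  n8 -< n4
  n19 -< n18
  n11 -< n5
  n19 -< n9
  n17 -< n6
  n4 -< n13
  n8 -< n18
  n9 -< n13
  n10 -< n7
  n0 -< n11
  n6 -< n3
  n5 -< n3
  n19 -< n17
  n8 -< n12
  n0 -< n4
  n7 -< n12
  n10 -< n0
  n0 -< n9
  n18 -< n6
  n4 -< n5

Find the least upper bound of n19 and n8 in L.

n18

Common upper bounds of {n19, n8}: n13, n18, n3, n6.
The least among these is n18.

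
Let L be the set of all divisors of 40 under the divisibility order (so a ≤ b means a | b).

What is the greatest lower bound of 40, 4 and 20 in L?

4

In the divisibility order, the meet is the greatest common divisor: gcd(40, 4, 20) = 4.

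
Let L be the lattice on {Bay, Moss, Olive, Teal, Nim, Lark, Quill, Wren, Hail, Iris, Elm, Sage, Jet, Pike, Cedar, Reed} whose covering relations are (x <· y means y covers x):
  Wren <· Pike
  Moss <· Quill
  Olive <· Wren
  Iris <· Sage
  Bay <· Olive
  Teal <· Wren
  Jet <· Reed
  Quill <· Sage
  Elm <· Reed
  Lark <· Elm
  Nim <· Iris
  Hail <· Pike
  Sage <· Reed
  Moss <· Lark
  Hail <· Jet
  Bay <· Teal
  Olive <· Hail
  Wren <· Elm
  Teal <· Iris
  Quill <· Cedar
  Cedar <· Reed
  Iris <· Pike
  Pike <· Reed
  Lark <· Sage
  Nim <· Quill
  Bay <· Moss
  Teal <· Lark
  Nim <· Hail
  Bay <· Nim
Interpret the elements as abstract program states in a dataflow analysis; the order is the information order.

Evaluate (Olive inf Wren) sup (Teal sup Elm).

Olive ∧ Wren = Olive
Teal ∨ Elm = Elm
Olive ∨ Elm = Elm

Elm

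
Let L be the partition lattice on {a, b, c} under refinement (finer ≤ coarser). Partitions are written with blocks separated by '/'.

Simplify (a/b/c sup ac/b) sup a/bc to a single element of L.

abc

a/b/c ∨ ac/b = ac/b
ac/b ∨ a/bc = abc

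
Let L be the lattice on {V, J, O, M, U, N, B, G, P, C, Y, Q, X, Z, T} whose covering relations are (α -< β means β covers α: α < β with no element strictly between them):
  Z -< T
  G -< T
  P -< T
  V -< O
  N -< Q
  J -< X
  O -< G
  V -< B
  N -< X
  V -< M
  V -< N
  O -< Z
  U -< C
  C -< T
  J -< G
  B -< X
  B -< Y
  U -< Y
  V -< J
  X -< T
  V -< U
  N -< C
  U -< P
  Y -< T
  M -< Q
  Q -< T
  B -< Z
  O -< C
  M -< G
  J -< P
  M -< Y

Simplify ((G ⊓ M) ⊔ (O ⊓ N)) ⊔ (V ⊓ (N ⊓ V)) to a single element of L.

G ∧ M = M
O ∧ N = V
M ∨ V = M
N ∧ V = V
V ∧ V = V
M ∨ V = M

M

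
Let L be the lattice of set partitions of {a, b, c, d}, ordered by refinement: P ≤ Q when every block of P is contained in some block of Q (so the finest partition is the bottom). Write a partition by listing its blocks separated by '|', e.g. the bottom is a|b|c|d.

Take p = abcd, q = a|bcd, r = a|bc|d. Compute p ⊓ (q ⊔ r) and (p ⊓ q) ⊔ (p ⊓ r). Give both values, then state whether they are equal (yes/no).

q ⊔ r = a|bcd, so p ⊓ (q ⊔ r) = abcd ⊓ a|bcd = a|bcd.
p ⊓ q = a|bcd and p ⊓ r = a|bc|d, so (p ⊓ q) ⊔ (p ⊓ r) = a|bcd ⊔ a|bc|d = a|bcd.
Equal: yes.

a|bcd; a|bcd; yes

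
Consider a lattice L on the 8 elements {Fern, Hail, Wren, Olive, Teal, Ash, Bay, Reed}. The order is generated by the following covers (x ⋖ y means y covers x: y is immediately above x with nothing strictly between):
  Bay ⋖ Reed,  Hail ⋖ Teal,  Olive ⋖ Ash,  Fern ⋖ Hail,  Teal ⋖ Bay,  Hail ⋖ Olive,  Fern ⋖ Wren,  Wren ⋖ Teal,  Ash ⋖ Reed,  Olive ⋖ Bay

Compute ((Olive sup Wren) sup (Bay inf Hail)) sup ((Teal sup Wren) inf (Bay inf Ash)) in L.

Bay

Olive ∨ Wren = Bay
Bay ∧ Hail = Hail
Bay ∨ Hail = Bay
Teal ∨ Wren = Teal
Bay ∧ Ash = Olive
Teal ∧ Olive = Hail
Bay ∨ Hail = Bay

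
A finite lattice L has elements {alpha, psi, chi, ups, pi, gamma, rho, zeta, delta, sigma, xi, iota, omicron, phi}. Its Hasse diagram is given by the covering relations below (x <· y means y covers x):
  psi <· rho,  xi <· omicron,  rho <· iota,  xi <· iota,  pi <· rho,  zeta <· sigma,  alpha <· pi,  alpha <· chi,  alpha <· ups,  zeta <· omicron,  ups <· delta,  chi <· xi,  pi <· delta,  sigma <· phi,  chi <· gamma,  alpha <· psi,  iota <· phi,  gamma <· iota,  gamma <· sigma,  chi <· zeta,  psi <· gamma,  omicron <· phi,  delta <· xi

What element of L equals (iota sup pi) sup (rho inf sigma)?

iota

iota ∨ pi = iota
rho ∧ sigma = psi
iota ∨ psi = iota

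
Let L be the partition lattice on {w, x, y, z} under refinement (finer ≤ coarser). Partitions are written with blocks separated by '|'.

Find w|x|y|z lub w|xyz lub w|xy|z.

The join of w|x|y|z, w|xyz, w|xy|z merges any blocks that overlap across the partitions, giving w|xyz.

w|xyz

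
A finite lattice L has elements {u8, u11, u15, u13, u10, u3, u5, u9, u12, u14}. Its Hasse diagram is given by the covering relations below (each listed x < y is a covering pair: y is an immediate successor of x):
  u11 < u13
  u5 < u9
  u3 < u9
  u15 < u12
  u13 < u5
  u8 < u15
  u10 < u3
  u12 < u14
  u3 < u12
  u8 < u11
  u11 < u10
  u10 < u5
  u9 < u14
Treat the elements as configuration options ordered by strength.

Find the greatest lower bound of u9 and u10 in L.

Common lower bounds of {u9, u10}: u10, u11, u8.
The greatest among these is u10.

u10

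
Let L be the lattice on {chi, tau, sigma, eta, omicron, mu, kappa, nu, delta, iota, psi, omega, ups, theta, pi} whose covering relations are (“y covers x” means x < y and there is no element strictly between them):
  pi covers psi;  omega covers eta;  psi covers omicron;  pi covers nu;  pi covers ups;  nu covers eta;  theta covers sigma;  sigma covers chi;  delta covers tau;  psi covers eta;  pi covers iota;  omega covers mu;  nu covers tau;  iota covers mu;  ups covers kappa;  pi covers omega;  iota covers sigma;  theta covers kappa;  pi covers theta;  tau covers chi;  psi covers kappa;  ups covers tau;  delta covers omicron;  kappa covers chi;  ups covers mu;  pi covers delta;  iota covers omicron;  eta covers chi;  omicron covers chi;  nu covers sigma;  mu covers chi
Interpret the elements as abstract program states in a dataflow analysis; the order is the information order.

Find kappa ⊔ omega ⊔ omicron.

pi

Common upper bounds of {kappa, omega, omicron}: pi.
The least among these is pi.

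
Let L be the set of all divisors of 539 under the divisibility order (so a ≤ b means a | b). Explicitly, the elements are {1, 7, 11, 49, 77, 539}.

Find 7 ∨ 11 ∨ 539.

539

In the divisibility order, the join is the least common multiple: lcm(7, 11, 539) = 539.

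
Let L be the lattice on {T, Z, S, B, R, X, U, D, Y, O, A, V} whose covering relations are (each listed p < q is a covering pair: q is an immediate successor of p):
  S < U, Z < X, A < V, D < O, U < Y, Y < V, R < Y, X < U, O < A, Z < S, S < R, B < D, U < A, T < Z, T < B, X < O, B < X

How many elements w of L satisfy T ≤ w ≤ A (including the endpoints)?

The interval [T, A] = {A, B, D, O, S, T, U, X, Z}, which has 9 elements.

9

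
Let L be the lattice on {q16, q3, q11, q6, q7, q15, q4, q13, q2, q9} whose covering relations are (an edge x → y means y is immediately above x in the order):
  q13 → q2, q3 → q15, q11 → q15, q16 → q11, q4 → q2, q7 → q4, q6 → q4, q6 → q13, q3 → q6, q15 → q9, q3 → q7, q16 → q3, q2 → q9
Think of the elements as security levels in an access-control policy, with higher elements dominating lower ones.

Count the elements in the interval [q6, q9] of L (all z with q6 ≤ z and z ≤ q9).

The interval [q6, q9] = {q13, q2, q4, q6, q9}, which has 5 elements.

5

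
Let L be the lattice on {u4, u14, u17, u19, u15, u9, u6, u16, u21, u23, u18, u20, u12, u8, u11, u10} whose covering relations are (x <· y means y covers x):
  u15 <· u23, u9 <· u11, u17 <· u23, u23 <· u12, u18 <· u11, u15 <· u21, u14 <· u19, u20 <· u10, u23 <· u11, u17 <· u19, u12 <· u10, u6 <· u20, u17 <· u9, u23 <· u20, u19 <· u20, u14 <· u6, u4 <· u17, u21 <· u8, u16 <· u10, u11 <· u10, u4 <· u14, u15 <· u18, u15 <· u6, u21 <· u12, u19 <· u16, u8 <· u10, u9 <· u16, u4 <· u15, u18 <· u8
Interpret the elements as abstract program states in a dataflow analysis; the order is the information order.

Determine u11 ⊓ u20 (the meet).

Common lower bounds of {u11, u20}: u15, u17, u23, u4.
The greatest among these is u23.

u23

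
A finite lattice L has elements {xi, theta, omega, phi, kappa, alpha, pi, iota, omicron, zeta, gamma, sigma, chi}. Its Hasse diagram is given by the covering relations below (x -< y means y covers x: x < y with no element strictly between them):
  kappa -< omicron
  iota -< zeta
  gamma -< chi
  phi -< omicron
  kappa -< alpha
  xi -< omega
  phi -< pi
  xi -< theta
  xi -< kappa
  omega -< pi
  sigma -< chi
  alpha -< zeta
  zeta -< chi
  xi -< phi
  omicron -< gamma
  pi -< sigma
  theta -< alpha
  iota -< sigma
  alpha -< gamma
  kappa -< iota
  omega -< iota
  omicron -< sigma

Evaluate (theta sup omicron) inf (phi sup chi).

theta ∨ omicron = gamma
phi ∨ chi = chi
gamma ∧ chi = gamma

gamma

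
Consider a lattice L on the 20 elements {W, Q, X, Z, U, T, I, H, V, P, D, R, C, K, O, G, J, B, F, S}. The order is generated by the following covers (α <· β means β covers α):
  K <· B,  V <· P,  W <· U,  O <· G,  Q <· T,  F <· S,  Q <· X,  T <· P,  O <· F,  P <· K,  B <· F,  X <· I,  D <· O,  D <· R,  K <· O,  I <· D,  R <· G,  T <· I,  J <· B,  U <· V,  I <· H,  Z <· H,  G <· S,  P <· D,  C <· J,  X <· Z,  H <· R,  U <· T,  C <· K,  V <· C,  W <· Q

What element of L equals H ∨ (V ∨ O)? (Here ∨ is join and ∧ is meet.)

V ∨ O = O
H ∨ O = G

G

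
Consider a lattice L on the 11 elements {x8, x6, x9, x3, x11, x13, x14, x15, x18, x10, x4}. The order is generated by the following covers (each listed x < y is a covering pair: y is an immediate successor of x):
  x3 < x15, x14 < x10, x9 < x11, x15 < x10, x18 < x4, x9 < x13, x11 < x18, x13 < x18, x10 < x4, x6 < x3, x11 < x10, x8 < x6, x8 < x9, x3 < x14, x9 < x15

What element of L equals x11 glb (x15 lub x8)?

x9

x15 ∨ x8 = x15
x11 ∧ x15 = x9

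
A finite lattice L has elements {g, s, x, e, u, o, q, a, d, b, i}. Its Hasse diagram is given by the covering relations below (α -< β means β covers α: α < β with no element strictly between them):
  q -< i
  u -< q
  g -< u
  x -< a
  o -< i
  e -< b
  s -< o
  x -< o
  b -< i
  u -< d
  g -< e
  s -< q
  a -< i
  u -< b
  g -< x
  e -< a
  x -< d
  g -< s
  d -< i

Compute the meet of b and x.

Common lower bounds of {b, x}: g.
The greatest among these is g.

g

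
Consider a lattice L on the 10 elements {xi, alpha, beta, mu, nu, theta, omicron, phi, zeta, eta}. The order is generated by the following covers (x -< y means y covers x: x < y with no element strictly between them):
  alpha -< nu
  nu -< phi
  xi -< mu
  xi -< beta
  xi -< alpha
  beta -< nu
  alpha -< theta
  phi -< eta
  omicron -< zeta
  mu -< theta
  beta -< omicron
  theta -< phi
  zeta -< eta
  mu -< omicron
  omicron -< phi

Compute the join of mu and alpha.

theta

Common upper bounds of {mu, alpha}: eta, phi, theta.
The least among these is theta.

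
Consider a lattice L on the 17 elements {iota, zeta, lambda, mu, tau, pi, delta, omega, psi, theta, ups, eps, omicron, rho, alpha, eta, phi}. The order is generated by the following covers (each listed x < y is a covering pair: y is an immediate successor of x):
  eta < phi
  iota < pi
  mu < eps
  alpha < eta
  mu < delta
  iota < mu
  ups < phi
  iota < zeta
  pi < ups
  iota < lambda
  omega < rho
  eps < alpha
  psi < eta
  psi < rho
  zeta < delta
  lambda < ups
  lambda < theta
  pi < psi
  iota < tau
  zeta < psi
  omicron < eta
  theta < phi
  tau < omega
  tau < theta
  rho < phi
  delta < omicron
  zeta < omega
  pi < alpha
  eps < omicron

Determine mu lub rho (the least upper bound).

phi

Common upper bounds of {mu, rho}: phi.
The least among these is phi.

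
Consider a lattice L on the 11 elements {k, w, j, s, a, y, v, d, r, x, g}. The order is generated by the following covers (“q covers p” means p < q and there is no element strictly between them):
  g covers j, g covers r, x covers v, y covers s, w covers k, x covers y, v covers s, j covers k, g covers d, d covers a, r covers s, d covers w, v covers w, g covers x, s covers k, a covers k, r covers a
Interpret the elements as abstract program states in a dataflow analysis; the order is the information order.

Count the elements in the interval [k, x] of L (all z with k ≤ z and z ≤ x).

6

The interval [k, x] = {k, s, v, w, x, y}, which has 6 elements.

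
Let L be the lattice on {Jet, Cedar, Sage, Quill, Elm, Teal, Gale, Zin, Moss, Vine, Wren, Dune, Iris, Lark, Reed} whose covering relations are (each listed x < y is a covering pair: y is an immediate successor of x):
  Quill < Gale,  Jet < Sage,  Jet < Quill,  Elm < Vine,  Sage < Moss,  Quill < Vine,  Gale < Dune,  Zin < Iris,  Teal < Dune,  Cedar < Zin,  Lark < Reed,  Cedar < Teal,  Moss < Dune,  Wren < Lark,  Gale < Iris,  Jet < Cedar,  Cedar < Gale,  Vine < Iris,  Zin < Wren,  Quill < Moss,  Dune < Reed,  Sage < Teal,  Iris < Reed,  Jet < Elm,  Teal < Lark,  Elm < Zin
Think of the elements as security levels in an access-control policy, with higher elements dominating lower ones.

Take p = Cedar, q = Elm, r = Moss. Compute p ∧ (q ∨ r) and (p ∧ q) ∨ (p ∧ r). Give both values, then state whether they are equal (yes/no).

Cedar; Jet; no

q ∨ r = Reed, so p ∧ (q ∨ r) = Cedar ∧ Reed = Cedar.
p ∧ q = Jet and p ∧ r = Jet, so (p ∧ q) ∨ (p ∧ r) = Jet ∨ Jet = Jet.
Equal: no.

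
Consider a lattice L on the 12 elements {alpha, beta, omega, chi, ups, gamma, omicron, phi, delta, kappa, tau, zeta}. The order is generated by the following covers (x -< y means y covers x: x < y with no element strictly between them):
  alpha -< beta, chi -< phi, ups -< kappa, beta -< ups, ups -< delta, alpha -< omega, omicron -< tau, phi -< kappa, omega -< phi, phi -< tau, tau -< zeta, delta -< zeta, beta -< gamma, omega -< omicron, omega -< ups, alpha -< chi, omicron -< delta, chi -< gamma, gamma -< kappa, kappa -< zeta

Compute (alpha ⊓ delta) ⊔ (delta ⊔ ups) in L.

delta

alpha ∧ delta = alpha
delta ∨ ups = delta
alpha ∨ delta = delta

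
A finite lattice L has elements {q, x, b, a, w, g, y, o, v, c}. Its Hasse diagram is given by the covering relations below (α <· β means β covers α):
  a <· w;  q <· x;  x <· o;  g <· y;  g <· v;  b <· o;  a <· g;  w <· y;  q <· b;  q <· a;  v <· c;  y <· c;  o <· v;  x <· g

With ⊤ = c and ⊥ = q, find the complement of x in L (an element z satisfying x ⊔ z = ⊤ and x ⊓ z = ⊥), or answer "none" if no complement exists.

none

For every candidate z, either x ∨ z ≠ c or x ∧ z ≠ q; no complement exists.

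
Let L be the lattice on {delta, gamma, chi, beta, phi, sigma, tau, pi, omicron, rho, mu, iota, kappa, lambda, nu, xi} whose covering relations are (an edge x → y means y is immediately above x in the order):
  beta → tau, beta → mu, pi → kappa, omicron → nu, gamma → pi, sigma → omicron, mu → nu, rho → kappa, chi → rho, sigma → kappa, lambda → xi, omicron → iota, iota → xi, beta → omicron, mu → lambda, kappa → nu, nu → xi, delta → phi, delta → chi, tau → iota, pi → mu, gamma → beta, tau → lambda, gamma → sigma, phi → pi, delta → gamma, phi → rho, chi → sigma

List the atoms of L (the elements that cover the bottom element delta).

chi, gamma, phi

The atoms are exactly the elements that cover delta: chi, gamma, phi.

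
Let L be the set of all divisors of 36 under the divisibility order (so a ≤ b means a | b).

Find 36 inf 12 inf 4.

Common lower bounds of {36, 12, 4}: 1, 2, 4.
The greatest among these is 4.

4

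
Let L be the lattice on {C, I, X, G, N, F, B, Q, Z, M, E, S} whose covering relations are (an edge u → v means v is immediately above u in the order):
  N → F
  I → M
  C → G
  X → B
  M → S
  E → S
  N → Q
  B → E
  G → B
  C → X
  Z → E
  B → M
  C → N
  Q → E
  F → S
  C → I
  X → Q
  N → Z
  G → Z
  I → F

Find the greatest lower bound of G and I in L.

C

Common lower bounds of {G, I}: C.
The greatest among these is C.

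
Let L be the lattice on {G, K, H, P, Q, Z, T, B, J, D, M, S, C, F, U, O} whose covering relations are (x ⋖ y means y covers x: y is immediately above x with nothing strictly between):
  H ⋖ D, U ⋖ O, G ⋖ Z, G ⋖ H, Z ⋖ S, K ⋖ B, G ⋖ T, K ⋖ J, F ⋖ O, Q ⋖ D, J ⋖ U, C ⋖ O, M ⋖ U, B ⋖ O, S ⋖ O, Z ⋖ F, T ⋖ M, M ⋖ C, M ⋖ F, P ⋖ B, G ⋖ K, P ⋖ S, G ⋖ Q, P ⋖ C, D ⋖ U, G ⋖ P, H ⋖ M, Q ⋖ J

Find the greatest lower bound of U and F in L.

M

Common lower bounds of {U, F}: G, H, M, T.
The greatest among these is M.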